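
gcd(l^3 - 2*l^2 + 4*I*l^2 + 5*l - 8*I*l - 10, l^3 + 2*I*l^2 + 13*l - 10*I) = l^2 + 4*I*l + 5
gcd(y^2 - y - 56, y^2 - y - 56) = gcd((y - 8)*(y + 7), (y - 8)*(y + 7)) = y^2 - y - 56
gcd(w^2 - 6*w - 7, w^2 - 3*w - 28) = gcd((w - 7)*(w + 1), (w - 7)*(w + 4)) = w - 7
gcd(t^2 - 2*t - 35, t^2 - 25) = t + 5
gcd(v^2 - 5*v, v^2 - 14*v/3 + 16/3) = 1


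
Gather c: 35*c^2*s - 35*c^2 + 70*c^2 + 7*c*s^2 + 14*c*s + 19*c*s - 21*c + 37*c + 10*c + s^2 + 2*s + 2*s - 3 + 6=c^2*(35*s + 35) + c*(7*s^2 + 33*s + 26) + s^2 + 4*s + 3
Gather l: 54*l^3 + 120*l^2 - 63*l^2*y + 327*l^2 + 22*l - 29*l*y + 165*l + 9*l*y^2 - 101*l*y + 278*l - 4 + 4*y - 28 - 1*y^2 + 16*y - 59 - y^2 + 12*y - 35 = 54*l^3 + l^2*(447 - 63*y) + l*(9*y^2 - 130*y + 465) - 2*y^2 + 32*y - 126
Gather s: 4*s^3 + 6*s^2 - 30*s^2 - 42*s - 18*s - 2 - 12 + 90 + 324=4*s^3 - 24*s^2 - 60*s + 400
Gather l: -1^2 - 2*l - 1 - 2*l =-4*l - 2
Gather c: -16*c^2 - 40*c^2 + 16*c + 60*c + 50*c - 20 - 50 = -56*c^2 + 126*c - 70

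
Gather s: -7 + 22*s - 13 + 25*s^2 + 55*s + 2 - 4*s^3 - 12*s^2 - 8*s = -4*s^3 + 13*s^2 + 69*s - 18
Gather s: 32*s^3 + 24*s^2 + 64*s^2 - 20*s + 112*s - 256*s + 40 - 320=32*s^3 + 88*s^2 - 164*s - 280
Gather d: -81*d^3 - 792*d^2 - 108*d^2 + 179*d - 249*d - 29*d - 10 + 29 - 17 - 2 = -81*d^3 - 900*d^2 - 99*d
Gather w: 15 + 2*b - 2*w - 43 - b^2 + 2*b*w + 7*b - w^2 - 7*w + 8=-b^2 + 9*b - w^2 + w*(2*b - 9) - 20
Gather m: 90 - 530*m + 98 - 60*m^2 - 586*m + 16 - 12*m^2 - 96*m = -72*m^2 - 1212*m + 204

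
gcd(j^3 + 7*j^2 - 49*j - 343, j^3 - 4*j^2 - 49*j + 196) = j^2 - 49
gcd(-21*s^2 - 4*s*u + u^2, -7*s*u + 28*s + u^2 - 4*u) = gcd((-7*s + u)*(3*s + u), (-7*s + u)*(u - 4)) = 7*s - u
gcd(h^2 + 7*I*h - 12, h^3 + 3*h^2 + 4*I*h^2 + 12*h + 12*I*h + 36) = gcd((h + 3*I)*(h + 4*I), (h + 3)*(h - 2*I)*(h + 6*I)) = 1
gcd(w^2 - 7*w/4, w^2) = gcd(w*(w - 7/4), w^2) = w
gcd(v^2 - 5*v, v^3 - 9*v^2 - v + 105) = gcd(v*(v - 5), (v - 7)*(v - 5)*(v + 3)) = v - 5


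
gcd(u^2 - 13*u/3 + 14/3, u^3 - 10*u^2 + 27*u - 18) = 1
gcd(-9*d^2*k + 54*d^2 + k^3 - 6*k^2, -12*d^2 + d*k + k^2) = 3*d - k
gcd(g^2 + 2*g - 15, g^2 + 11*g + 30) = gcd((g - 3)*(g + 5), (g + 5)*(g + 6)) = g + 5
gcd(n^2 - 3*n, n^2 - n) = n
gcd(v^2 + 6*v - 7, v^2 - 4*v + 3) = v - 1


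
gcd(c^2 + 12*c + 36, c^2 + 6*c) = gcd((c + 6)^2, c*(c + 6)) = c + 6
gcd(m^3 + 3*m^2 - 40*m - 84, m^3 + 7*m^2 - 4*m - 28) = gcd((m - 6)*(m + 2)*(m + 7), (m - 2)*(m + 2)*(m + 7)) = m^2 + 9*m + 14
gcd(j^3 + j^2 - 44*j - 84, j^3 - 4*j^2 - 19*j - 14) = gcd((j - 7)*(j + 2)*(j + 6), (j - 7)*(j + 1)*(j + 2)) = j^2 - 5*j - 14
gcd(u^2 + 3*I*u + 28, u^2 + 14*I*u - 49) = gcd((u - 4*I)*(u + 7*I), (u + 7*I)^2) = u + 7*I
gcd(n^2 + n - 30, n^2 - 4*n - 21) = 1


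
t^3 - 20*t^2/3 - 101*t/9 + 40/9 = (t - 8)*(t - 1/3)*(t + 5/3)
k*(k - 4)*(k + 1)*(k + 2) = k^4 - k^3 - 10*k^2 - 8*k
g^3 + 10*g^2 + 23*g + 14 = (g + 1)*(g + 2)*(g + 7)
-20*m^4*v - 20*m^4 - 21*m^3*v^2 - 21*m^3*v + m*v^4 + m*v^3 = (-5*m + v)*(m + v)*(4*m + v)*(m*v + m)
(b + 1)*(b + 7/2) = b^2 + 9*b/2 + 7/2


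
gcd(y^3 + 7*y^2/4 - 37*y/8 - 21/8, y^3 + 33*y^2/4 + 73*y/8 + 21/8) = y + 1/2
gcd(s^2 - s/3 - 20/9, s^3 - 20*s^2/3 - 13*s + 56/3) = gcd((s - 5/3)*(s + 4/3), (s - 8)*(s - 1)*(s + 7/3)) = 1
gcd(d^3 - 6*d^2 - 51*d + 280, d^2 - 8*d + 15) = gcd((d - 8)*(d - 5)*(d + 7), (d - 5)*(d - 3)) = d - 5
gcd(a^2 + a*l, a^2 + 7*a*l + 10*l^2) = 1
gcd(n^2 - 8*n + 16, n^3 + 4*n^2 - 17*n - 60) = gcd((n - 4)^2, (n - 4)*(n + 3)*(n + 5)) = n - 4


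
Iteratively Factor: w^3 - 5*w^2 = (w)*(w^2 - 5*w) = w^2*(w - 5)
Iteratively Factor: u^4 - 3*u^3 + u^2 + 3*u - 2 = (u - 1)*(u^3 - 2*u^2 - u + 2) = (u - 2)*(u - 1)*(u^2 - 1) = (u - 2)*(u - 1)*(u + 1)*(u - 1)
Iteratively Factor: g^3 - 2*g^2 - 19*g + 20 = (g - 5)*(g^2 + 3*g - 4) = (g - 5)*(g - 1)*(g + 4)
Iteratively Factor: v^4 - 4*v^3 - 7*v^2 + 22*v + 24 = (v - 3)*(v^3 - v^2 - 10*v - 8) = (v - 4)*(v - 3)*(v^2 + 3*v + 2) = (v - 4)*(v - 3)*(v + 1)*(v + 2)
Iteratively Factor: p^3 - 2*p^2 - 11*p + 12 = (p - 4)*(p^2 + 2*p - 3) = (p - 4)*(p + 3)*(p - 1)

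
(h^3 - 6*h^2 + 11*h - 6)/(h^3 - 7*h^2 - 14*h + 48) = (h^2 - 4*h + 3)/(h^2 - 5*h - 24)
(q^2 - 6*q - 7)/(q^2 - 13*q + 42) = (q + 1)/(q - 6)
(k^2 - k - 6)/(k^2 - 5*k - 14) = (k - 3)/(k - 7)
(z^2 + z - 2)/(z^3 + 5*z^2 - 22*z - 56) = (z - 1)/(z^2 + 3*z - 28)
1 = 1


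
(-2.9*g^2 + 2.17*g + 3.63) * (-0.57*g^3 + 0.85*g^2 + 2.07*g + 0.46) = 1.653*g^5 - 3.7019*g^4 - 6.2276*g^3 + 6.2434*g^2 + 8.5123*g + 1.6698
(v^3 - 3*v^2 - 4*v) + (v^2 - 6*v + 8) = v^3 - 2*v^2 - 10*v + 8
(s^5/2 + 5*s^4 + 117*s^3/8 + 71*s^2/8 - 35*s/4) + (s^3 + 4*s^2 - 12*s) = s^5/2 + 5*s^4 + 125*s^3/8 + 103*s^2/8 - 83*s/4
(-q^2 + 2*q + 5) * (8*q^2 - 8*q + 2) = -8*q^4 + 24*q^3 + 22*q^2 - 36*q + 10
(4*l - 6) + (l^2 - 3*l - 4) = l^2 + l - 10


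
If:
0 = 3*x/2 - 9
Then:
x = 6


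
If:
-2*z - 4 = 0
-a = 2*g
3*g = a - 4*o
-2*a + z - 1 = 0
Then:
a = -3/2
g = 3/4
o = -15/16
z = -2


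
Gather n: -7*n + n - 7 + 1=-6*n - 6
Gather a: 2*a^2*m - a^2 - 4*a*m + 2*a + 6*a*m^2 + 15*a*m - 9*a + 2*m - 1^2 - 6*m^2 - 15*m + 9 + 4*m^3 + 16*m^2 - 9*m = a^2*(2*m - 1) + a*(6*m^2 + 11*m - 7) + 4*m^3 + 10*m^2 - 22*m + 8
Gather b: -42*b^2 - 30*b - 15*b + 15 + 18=-42*b^2 - 45*b + 33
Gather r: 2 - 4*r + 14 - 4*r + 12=28 - 8*r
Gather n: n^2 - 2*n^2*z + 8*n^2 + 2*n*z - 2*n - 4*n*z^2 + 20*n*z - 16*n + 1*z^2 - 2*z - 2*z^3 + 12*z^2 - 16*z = n^2*(9 - 2*z) + n*(-4*z^2 + 22*z - 18) - 2*z^3 + 13*z^2 - 18*z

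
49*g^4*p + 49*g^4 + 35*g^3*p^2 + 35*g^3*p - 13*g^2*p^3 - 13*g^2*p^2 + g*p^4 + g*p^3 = (-7*g + p)^2*(g + p)*(g*p + g)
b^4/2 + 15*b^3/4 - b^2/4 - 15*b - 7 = (b/2 + 1)*(b - 2)*(b + 1/2)*(b + 7)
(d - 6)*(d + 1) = d^2 - 5*d - 6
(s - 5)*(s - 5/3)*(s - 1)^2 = s^4 - 26*s^3/3 + 68*s^2/3 - 70*s/3 + 25/3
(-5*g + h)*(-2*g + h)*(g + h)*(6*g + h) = 60*g^4 + 28*g^3*h - 33*g^2*h^2 + h^4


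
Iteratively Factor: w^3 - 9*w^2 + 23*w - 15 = (w - 1)*(w^2 - 8*w + 15) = (w - 5)*(w - 1)*(w - 3)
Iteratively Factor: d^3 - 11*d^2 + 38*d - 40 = (d - 2)*(d^2 - 9*d + 20) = (d - 5)*(d - 2)*(d - 4)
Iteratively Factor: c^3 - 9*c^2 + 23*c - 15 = (c - 1)*(c^2 - 8*c + 15) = (c - 3)*(c - 1)*(c - 5)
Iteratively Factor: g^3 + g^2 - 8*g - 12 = (g + 2)*(g^2 - g - 6) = (g + 2)^2*(g - 3)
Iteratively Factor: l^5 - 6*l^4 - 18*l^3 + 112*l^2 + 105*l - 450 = (l + 3)*(l^4 - 9*l^3 + 9*l^2 + 85*l - 150) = (l - 5)*(l + 3)*(l^3 - 4*l^2 - 11*l + 30) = (l - 5)*(l - 2)*(l + 3)*(l^2 - 2*l - 15) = (l - 5)^2*(l - 2)*(l + 3)*(l + 3)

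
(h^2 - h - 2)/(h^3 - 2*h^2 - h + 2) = 1/(h - 1)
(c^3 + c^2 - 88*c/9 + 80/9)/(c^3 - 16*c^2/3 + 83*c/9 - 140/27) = 3*(c + 4)/(3*c - 7)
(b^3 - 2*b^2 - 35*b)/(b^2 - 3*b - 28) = b*(b + 5)/(b + 4)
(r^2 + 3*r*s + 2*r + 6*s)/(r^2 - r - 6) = (r + 3*s)/(r - 3)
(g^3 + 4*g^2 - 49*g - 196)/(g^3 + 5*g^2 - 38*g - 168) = (g - 7)/(g - 6)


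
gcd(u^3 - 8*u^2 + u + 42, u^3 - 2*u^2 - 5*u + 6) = u^2 - u - 6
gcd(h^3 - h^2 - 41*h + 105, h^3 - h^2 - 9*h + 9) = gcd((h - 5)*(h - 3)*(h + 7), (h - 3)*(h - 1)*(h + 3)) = h - 3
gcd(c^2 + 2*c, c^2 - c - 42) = 1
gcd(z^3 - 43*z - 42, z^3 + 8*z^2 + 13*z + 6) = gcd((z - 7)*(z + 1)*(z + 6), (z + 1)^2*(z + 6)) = z^2 + 7*z + 6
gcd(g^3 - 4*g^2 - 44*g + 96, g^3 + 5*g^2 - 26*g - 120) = g + 6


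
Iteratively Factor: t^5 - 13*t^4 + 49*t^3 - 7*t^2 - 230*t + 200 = (t - 5)*(t^4 - 8*t^3 + 9*t^2 + 38*t - 40) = (t - 5)*(t + 2)*(t^3 - 10*t^2 + 29*t - 20) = (t - 5)*(t - 4)*(t + 2)*(t^2 - 6*t + 5) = (t - 5)*(t - 4)*(t - 1)*(t + 2)*(t - 5)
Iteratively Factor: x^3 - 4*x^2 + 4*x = (x - 2)*(x^2 - 2*x) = (x - 2)^2*(x)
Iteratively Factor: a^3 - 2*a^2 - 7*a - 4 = (a - 4)*(a^2 + 2*a + 1) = (a - 4)*(a + 1)*(a + 1)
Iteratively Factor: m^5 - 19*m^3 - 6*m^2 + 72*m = (m - 2)*(m^4 + 2*m^3 - 15*m^2 - 36*m) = (m - 4)*(m - 2)*(m^3 + 6*m^2 + 9*m) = m*(m - 4)*(m - 2)*(m^2 + 6*m + 9) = m*(m - 4)*(m - 2)*(m + 3)*(m + 3)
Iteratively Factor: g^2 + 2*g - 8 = (g + 4)*(g - 2)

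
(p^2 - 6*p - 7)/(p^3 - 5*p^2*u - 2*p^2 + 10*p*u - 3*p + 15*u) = (p - 7)/(p^2 - 5*p*u - 3*p + 15*u)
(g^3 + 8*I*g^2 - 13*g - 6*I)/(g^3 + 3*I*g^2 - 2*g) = (g^2 + 7*I*g - 6)/(g*(g + 2*I))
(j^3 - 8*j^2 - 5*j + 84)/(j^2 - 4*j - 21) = j - 4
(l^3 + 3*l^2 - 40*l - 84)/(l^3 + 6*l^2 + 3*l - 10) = (l^2 + l - 42)/(l^2 + 4*l - 5)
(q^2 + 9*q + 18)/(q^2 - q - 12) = (q + 6)/(q - 4)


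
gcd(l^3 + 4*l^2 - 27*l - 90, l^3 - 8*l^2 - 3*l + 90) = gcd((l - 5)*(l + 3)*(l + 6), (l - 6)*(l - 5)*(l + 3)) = l^2 - 2*l - 15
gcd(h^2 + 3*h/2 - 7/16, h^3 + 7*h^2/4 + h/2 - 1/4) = h - 1/4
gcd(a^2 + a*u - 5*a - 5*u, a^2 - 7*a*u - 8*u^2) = a + u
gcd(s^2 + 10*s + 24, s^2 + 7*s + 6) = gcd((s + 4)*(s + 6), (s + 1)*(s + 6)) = s + 6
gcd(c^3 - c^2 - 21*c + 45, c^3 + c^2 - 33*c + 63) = c^2 - 6*c + 9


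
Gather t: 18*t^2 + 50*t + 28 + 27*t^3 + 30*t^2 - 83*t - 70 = 27*t^3 + 48*t^2 - 33*t - 42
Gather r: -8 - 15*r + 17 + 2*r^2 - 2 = 2*r^2 - 15*r + 7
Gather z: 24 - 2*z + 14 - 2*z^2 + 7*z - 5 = -2*z^2 + 5*z + 33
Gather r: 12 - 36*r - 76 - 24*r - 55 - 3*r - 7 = -63*r - 126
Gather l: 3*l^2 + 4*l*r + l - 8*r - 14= 3*l^2 + l*(4*r + 1) - 8*r - 14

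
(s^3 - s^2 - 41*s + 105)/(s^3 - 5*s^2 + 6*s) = (s^2 + 2*s - 35)/(s*(s - 2))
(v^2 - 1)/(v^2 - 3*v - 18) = (1 - v^2)/(-v^2 + 3*v + 18)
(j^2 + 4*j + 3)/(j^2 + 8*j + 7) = (j + 3)/(j + 7)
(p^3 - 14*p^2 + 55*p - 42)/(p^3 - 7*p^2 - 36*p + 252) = (p - 1)/(p + 6)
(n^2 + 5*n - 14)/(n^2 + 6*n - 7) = (n - 2)/(n - 1)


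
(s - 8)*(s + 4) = s^2 - 4*s - 32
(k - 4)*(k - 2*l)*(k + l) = k^3 - k^2*l - 4*k^2 - 2*k*l^2 + 4*k*l + 8*l^2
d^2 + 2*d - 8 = (d - 2)*(d + 4)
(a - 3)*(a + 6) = a^2 + 3*a - 18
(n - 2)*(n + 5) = n^2 + 3*n - 10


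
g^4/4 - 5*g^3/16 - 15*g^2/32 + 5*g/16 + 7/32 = (g/4 + 1/4)*(g - 7/4)*(g - 1)*(g + 1/2)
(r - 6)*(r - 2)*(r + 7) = r^3 - r^2 - 44*r + 84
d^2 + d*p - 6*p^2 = (d - 2*p)*(d + 3*p)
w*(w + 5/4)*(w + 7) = w^3 + 33*w^2/4 + 35*w/4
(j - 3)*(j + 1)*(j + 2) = j^3 - 7*j - 6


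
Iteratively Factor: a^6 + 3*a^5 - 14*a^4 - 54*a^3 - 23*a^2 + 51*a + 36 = (a - 1)*(a^5 + 4*a^4 - 10*a^3 - 64*a^2 - 87*a - 36) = (a - 1)*(a + 3)*(a^4 + a^3 - 13*a^2 - 25*a - 12) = (a - 1)*(a + 1)*(a + 3)*(a^3 - 13*a - 12) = (a - 1)*(a + 1)^2*(a + 3)*(a^2 - a - 12) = (a - 4)*(a - 1)*(a + 1)^2*(a + 3)*(a + 3)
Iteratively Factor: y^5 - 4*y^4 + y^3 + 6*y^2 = (y - 3)*(y^4 - y^3 - 2*y^2) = y*(y - 3)*(y^3 - y^2 - 2*y) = y^2*(y - 3)*(y^2 - y - 2) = y^2*(y - 3)*(y - 2)*(y + 1)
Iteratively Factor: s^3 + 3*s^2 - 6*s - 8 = (s + 1)*(s^2 + 2*s - 8) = (s - 2)*(s + 1)*(s + 4)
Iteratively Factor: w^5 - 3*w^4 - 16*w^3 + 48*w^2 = (w)*(w^4 - 3*w^3 - 16*w^2 + 48*w) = w*(w - 4)*(w^3 + w^2 - 12*w) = w*(w - 4)*(w + 4)*(w^2 - 3*w) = w*(w - 4)*(w - 3)*(w + 4)*(w)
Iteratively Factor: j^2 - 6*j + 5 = (j - 1)*(j - 5)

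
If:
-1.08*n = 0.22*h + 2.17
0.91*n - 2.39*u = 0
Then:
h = -12.8931068931069*u - 9.86363636363636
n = 2.62637362637363*u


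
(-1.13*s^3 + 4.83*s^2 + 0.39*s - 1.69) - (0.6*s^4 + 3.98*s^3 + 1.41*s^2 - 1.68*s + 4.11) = -0.6*s^4 - 5.11*s^3 + 3.42*s^2 + 2.07*s - 5.8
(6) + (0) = 6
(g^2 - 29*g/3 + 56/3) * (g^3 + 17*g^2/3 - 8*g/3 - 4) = g^5 - 4*g^4 - 349*g^3/9 + 1148*g^2/9 - 100*g/9 - 224/3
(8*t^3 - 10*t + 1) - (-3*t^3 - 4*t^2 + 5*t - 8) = 11*t^3 + 4*t^2 - 15*t + 9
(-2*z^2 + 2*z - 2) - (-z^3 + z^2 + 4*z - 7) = z^3 - 3*z^2 - 2*z + 5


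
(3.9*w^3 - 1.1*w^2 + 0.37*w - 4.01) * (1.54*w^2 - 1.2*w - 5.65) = 6.006*w^5 - 6.374*w^4 - 20.1452*w^3 - 0.404399999999999*w^2 + 2.7215*w + 22.6565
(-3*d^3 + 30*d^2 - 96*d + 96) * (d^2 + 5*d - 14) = -3*d^5 + 15*d^4 + 96*d^3 - 804*d^2 + 1824*d - 1344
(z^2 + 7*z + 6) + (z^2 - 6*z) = 2*z^2 + z + 6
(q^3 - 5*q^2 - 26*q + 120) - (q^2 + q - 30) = q^3 - 6*q^2 - 27*q + 150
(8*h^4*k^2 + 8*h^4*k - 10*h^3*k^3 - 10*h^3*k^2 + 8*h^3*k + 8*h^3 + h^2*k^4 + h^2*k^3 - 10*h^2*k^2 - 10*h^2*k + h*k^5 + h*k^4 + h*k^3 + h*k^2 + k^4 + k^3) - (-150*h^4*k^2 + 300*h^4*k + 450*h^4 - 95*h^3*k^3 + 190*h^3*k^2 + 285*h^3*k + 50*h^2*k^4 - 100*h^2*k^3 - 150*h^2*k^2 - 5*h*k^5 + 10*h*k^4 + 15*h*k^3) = 158*h^4*k^2 - 292*h^4*k - 450*h^4 + 85*h^3*k^3 - 200*h^3*k^2 - 277*h^3*k + 8*h^3 - 49*h^2*k^4 + 101*h^2*k^3 + 140*h^2*k^2 - 10*h^2*k + 6*h*k^5 - 9*h*k^4 - 14*h*k^3 + h*k^2 + k^4 + k^3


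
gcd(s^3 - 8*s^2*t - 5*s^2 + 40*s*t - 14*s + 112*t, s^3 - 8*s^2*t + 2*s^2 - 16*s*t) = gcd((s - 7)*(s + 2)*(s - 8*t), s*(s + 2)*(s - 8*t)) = s^2 - 8*s*t + 2*s - 16*t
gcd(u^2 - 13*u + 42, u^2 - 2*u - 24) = u - 6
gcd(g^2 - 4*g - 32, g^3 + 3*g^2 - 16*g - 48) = g + 4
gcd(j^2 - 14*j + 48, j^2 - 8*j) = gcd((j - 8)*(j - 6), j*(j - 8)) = j - 8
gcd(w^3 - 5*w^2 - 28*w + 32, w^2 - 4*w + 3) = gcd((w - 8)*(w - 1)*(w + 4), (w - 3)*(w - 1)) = w - 1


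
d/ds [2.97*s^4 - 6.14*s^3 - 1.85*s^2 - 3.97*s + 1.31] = 11.88*s^3 - 18.42*s^2 - 3.7*s - 3.97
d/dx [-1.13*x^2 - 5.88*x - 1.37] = -2.26*x - 5.88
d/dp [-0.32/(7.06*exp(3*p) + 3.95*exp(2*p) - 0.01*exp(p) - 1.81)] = (6.7776*exp(2*p) + 2.528*exp(p) - 0.0032)*exp(p)/(7.06*exp(3*p) + 3.95*exp(2*p) - 0.01*exp(p) - 1.81)^2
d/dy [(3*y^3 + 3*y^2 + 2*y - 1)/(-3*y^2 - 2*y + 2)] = (-9*y^4 - 12*y^3 + 18*y^2 + 6*y + 2)/(9*y^4 + 12*y^3 - 8*y^2 - 8*y + 4)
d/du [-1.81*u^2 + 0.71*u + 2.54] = 0.71 - 3.62*u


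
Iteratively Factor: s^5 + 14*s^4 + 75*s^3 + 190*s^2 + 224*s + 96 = (s + 4)*(s^4 + 10*s^3 + 35*s^2 + 50*s + 24) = (s + 3)*(s + 4)*(s^3 + 7*s^2 + 14*s + 8) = (s + 1)*(s + 3)*(s + 4)*(s^2 + 6*s + 8) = (s + 1)*(s + 3)*(s + 4)^2*(s + 2)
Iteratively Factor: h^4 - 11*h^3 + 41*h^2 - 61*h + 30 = (h - 3)*(h^3 - 8*h^2 + 17*h - 10) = (h - 5)*(h - 3)*(h^2 - 3*h + 2) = (h - 5)*(h - 3)*(h - 2)*(h - 1)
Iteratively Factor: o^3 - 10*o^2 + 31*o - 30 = (o - 2)*(o^2 - 8*o + 15) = (o - 5)*(o - 2)*(o - 3)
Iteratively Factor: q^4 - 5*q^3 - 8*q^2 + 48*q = (q - 4)*(q^3 - q^2 - 12*q) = q*(q - 4)*(q^2 - q - 12) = q*(q - 4)*(q + 3)*(q - 4)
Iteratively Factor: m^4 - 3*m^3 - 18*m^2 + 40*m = (m)*(m^3 - 3*m^2 - 18*m + 40) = m*(m + 4)*(m^2 - 7*m + 10) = m*(m - 2)*(m + 4)*(m - 5)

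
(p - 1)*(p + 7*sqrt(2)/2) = p^2 - p + 7*sqrt(2)*p/2 - 7*sqrt(2)/2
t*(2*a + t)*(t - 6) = 2*a*t^2 - 12*a*t + t^3 - 6*t^2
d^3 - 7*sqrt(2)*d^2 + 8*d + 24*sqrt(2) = (d - 6*sqrt(2))*(d - 2*sqrt(2))*(d + sqrt(2))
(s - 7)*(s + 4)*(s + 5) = s^3 + 2*s^2 - 43*s - 140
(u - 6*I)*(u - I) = u^2 - 7*I*u - 6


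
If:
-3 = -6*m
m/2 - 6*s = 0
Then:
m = 1/2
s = 1/24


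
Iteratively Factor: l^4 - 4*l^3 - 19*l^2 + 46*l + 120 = (l - 5)*(l^3 + l^2 - 14*l - 24) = (l - 5)*(l + 3)*(l^2 - 2*l - 8) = (l - 5)*(l + 2)*(l + 3)*(l - 4)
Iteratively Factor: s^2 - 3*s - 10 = (s + 2)*(s - 5)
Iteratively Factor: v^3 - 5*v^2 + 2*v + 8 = (v - 2)*(v^2 - 3*v - 4) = (v - 4)*(v - 2)*(v + 1)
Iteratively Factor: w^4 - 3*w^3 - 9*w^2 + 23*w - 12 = (w - 4)*(w^3 + w^2 - 5*w + 3) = (w - 4)*(w + 3)*(w^2 - 2*w + 1) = (w - 4)*(w - 1)*(w + 3)*(w - 1)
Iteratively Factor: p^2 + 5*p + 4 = (p + 1)*(p + 4)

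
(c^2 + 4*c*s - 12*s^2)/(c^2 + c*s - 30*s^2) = (-c + 2*s)/(-c + 5*s)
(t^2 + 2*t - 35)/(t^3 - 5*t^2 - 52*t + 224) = (t - 5)/(t^2 - 12*t + 32)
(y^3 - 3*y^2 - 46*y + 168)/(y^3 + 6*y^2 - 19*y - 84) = (y - 6)/(y + 3)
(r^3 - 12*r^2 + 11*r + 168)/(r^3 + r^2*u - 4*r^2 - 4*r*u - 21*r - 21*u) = (r - 8)/(r + u)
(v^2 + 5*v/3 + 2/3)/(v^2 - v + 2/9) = 3*(3*v^2 + 5*v + 2)/(9*v^2 - 9*v + 2)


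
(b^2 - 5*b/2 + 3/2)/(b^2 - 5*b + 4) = (b - 3/2)/(b - 4)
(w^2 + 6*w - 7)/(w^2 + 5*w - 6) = (w + 7)/(w + 6)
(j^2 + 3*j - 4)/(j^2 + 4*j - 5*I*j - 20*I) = (j - 1)/(j - 5*I)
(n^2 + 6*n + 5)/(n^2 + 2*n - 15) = (n + 1)/(n - 3)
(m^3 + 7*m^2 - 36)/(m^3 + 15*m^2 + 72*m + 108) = (m - 2)/(m + 6)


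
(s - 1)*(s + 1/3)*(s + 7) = s^3 + 19*s^2/3 - 5*s - 7/3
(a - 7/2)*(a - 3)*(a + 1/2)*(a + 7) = a^4 + a^3 - 139*a^2/4 + 56*a + 147/4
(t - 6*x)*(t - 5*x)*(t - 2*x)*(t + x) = t^4 - 12*t^3*x + 39*t^2*x^2 - 8*t*x^3 - 60*x^4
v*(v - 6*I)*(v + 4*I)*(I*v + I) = I*v^4 + 2*v^3 + I*v^3 + 2*v^2 + 24*I*v^2 + 24*I*v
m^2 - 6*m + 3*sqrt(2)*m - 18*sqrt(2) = (m - 6)*(m + 3*sqrt(2))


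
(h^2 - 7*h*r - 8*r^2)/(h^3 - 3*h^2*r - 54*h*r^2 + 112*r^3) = (-h - r)/(-h^2 - 5*h*r + 14*r^2)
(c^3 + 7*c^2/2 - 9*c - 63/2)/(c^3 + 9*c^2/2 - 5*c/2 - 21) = (c - 3)/(c - 2)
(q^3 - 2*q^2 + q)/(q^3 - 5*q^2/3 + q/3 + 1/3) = 3*q/(3*q + 1)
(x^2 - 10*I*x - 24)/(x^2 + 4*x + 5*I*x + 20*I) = (x^2 - 10*I*x - 24)/(x^2 + x*(4 + 5*I) + 20*I)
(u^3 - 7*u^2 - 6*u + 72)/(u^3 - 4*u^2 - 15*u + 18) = (u - 4)/(u - 1)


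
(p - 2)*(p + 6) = p^2 + 4*p - 12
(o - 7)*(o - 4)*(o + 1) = o^3 - 10*o^2 + 17*o + 28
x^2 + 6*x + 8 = (x + 2)*(x + 4)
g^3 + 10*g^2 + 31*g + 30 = (g + 2)*(g + 3)*(g + 5)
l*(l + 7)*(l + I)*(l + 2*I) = l^4 + 7*l^3 + 3*I*l^3 - 2*l^2 + 21*I*l^2 - 14*l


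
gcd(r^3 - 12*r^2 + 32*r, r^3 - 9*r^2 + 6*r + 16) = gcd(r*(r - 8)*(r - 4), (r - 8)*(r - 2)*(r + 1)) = r - 8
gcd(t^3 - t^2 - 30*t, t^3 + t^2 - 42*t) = t^2 - 6*t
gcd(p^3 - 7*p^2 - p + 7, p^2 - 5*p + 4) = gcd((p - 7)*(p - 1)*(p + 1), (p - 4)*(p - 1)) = p - 1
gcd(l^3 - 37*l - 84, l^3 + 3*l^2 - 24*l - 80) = l + 4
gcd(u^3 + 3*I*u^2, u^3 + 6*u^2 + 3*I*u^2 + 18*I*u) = u^2 + 3*I*u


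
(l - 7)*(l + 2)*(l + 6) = l^3 + l^2 - 44*l - 84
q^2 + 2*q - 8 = (q - 2)*(q + 4)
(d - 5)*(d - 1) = d^2 - 6*d + 5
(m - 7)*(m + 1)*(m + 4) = m^3 - 2*m^2 - 31*m - 28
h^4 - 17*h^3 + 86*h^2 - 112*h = h*(h - 8)*(h - 7)*(h - 2)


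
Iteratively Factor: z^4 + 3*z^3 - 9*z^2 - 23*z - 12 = (z + 1)*(z^3 + 2*z^2 - 11*z - 12) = (z + 1)*(z + 4)*(z^2 - 2*z - 3) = (z + 1)^2*(z + 4)*(z - 3)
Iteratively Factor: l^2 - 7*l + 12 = (l - 3)*(l - 4)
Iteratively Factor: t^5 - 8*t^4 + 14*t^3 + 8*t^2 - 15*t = (t)*(t^4 - 8*t^3 + 14*t^2 + 8*t - 15) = t*(t + 1)*(t^3 - 9*t^2 + 23*t - 15) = t*(t - 1)*(t + 1)*(t^2 - 8*t + 15) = t*(t - 3)*(t - 1)*(t + 1)*(t - 5)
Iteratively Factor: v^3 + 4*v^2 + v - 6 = (v + 3)*(v^2 + v - 2) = (v - 1)*(v + 3)*(v + 2)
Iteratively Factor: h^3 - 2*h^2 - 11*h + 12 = (h - 1)*(h^2 - h - 12) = (h - 4)*(h - 1)*(h + 3)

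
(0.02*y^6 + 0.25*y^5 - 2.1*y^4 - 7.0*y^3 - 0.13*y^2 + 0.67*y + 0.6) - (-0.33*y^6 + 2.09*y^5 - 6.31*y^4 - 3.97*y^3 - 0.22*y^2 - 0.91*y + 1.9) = 0.35*y^6 - 1.84*y^5 + 4.21*y^4 - 3.03*y^3 + 0.09*y^2 + 1.58*y - 1.3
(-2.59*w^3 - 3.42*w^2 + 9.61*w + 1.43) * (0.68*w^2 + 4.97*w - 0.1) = -1.7612*w^5 - 15.1979*w^4 - 10.2036*w^3 + 49.0761*w^2 + 6.1461*w - 0.143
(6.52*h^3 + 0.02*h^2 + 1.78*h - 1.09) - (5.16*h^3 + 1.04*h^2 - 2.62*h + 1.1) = 1.36*h^3 - 1.02*h^2 + 4.4*h - 2.19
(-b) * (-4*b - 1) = 4*b^2 + b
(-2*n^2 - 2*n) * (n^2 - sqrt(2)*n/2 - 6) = -2*n^4 - 2*n^3 + sqrt(2)*n^3 + sqrt(2)*n^2 + 12*n^2 + 12*n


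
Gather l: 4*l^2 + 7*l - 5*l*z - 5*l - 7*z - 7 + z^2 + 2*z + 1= 4*l^2 + l*(2 - 5*z) + z^2 - 5*z - 6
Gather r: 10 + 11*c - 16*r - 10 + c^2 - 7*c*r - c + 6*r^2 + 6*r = c^2 + 10*c + 6*r^2 + r*(-7*c - 10)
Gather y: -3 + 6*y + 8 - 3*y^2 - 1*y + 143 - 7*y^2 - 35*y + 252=-10*y^2 - 30*y + 400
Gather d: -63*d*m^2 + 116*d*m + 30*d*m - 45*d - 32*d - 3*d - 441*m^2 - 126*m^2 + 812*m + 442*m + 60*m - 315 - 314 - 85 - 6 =d*(-63*m^2 + 146*m - 80) - 567*m^2 + 1314*m - 720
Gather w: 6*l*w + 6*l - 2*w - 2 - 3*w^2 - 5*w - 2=6*l - 3*w^2 + w*(6*l - 7) - 4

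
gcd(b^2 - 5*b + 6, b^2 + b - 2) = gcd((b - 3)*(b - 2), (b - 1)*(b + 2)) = 1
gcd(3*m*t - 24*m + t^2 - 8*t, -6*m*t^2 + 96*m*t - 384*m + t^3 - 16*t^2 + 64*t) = t - 8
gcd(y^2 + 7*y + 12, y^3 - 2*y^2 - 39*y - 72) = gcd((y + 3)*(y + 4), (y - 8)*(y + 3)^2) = y + 3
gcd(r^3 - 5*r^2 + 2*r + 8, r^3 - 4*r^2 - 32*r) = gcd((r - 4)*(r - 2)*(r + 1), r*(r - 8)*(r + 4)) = 1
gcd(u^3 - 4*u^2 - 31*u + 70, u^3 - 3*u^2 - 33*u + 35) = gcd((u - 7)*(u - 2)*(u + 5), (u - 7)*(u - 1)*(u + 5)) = u^2 - 2*u - 35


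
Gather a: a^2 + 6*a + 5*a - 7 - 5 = a^2 + 11*a - 12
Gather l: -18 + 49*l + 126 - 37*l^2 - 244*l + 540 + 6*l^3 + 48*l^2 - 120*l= 6*l^3 + 11*l^2 - 315*l + 648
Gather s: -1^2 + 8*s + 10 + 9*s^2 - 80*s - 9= 9*s^2 - 72*s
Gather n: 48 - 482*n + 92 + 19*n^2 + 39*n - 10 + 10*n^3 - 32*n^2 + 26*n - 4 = 10*n^3 - 13*n^2 - 417*n + 126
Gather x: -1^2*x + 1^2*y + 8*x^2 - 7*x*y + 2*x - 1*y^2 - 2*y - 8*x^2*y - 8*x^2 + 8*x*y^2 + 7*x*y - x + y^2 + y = -8*x^2*y + 8*x*y^2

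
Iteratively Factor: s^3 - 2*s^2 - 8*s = (s - 4)*(s^2 + 2*s) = s*(s - 4)*(s + 2)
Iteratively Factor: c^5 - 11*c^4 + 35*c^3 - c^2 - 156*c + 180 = (c - 2)*(c^4 - 9*c^3 + 17*c^2 + 33*c - 90) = (c - 2)*(c + 2)*(c^3 - 11*c^2 + 39*c - 45) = (c - 5)*(c - 2)*(c + 2)*(c^2 - 6*c + 9) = (c - 5)*(c - 3)*(c - 2)*(c + 2)*(c - 3)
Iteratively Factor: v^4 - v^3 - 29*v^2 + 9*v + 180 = (v - 3)*(v^3 + 2*v^2 - 23*v - 60) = (v - 3)*(v + 4)*(v^2 - 2*v - 15) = (v - 3)*(v + 3)*(v + 4)*(v - 5)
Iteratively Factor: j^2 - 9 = (j - 3)*(j + 3)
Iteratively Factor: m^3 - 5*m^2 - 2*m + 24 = (m - 3)*(m^2 - 2*m - 8) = (m - 3)*(m + 2)*(m - 4)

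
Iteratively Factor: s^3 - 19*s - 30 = (s - 5)*(s^2 + 5*s + 6) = (s - 5)*(s + 2)*(s + 3)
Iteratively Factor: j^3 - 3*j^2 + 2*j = (j - 1)*(j^2 - 2*j) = j*(j - 1)*(j - 2)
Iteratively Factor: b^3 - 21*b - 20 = (b + 1)*(b^2 - b - 20) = (b - 5)*(b + 1)*(b + 4)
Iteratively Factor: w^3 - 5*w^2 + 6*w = (w - 3)*(w^2 - 2*w) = w*(w - 3)*(w - 2)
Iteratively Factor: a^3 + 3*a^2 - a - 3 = (a - 1)*(a^2 + 4*a + 3) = (a - 1)*(a + 3)*(a + 1)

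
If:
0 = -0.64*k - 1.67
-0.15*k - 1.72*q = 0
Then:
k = -2.61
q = 0.23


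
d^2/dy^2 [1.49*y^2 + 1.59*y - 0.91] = 2.98000000000000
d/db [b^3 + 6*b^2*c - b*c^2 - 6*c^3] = 3*b^2 + 12*b*c - c^2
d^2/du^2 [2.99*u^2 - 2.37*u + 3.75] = 5.98000000000000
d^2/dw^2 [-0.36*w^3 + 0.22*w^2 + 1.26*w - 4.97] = 0.44 - 2.16*w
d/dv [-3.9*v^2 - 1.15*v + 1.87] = -7.8*v - 1.15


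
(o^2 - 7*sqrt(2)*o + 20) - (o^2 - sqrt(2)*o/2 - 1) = -13*sqrt(2)*o/2 + 21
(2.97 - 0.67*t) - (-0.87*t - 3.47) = 0.2*t + 6.44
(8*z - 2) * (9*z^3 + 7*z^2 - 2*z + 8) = 72*z^4 + 38*z^3 - 30*z^2 + 68*z - 16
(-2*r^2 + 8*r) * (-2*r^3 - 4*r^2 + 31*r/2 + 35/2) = 4*r^5 - 8*r^4 - 63*r^3 + 89*r^2 + 140*r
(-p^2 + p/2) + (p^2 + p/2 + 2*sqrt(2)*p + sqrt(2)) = p + 2*sqrt(2)*p + sqrt(2)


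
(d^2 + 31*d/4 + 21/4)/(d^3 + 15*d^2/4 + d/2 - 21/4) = (4*d^2 + 31*d + 21)/(4*d^3 + 15*d^2 + 2*d - 21)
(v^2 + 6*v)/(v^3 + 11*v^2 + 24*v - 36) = v/(v^2 + 5*v - 6)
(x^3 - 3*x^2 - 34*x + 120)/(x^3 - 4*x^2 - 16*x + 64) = (x^2 + x - 30)/(x^2 - 16)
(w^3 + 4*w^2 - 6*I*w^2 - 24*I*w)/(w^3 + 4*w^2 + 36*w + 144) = w/(w + 6*I)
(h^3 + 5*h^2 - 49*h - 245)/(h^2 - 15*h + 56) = (h^2 + 12*h + 35)/(h - 8)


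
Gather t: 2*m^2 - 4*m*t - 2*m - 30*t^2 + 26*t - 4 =2*m^2 - 2*m - 30*t^2 + t*(26 - 4*m) - 4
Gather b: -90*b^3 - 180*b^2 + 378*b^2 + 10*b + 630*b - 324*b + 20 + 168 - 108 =-90*b^3 + 198*b^2 + 316*b + 80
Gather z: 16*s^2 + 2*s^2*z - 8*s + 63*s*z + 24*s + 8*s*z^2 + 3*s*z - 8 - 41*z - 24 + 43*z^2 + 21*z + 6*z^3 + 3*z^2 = 16*s^2 + 16*s + 6*z^3 + z^2*(8*s + 46) + z*(2*s^2 + 66*s - 20) - 32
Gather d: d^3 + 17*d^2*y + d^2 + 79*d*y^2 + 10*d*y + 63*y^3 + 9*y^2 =d^3 + d^2*(17*y + 1) + d*(79*y^2 + 10*y) + 63*y^3 + 9*y^2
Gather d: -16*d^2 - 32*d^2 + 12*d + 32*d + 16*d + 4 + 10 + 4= -48*d^2 + 60*d + 18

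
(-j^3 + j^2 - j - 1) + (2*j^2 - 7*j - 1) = -j^3 + 3*j^2 - 8*j - 2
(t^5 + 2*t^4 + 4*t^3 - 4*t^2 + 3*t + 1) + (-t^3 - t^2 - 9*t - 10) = t^5 + 2*t^4 + 3*t^3 - 5*t^2 - 6*t - 9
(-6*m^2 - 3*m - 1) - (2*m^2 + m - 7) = -8*m^2 - 4*m + 6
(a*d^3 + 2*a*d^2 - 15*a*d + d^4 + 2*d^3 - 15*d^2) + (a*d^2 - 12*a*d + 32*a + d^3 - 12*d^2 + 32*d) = a*d^3 + 3*a*d^2 - 27*a*d + 32*a + d^4 + 3*d^3 - 27*d^2 + 32*d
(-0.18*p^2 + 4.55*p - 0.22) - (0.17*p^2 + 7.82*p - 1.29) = -0.35*p^2 - 3.27*p + 1.07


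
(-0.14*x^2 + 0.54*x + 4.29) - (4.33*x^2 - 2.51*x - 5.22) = -4.47*x^2 + 3.05*x + 9.51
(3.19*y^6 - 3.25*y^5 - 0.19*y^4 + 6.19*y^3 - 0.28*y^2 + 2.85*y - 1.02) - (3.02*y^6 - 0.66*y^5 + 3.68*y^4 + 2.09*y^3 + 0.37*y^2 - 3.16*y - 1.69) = 0.17*y^6 - 2.59*y^5 - 3.87*y^4 + 4.1*y^3 - 0.65*y^2 + 6.01*y + 0.67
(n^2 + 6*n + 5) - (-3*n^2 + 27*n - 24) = 4*n^2 - 21*n + 29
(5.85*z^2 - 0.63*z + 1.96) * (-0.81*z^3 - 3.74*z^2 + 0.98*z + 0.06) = -4.7385*z^5 - 21.3687*z^4 + 6.5016*z^3 - 7.5968*z^2 + 1.883*z + 0.1176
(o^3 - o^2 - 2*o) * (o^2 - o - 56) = o^5 - 2*o^4 - 57*o^3 + 58*o^2 + 112*o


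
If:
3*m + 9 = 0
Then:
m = -3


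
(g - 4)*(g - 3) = g^2 - 7*g + 12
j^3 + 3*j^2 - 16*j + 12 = (j - 2)*(j - 1)*(j + 6)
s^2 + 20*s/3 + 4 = (s + 2/3)*(s + 6)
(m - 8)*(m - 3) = m^2 - 11*m + 24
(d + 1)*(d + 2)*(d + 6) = d^3 + 9*d^2 + 20*d + 12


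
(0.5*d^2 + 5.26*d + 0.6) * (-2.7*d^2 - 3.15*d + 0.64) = -1.35*d^4 - 15.777*d^3 - 17.869*d^2 + 1.4764*d + 0.384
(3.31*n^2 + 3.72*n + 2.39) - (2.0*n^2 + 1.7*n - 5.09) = 1.31*n^2 + 2.02*n + 7.48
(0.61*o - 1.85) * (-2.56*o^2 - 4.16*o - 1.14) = -1.5616*o^3 + 2.1984*o^2 + 7.0006*o + 2.109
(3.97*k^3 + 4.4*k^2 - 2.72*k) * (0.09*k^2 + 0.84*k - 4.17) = 0.3573*k^5 + 3.7308*k^4 - 13.1037*k^3 - 20.6328*k^2 + 11.3424*k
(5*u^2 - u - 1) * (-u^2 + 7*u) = -5*u^4 + 36*u^3 - 6*u^2 - 7*u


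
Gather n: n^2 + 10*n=n^2 + 10*n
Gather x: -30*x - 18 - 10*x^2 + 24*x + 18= -10*x^2 - 6*x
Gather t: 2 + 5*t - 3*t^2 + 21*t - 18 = -3*t^2 + 26*t - 16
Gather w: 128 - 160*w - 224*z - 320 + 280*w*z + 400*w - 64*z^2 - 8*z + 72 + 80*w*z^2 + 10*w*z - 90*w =w*(80*z^2 + 290*z + 150) - 64*z^2 - 232*z - 120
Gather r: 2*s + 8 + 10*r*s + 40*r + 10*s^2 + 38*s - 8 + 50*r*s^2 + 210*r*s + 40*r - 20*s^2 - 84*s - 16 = r*(50*s^2 + 220*s + 80) - 10*s^2 - 44*s - 16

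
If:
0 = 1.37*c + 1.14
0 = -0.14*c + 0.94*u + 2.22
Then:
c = -0.83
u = -2.49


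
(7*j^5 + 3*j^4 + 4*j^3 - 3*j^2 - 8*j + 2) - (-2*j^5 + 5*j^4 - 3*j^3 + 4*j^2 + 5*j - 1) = 9*j^5 - 2*j^4 + 7*j^3 - 7*j^2 - 13*j + 3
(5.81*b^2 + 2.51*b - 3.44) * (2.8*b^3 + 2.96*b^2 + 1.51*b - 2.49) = 16.268*b^5 + 24.2256*b^4 + 6.5707*b^3 - 20.8592*b^2 - 11.4443*b + 8.5656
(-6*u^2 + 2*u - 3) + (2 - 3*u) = -6*u^2 - u - 1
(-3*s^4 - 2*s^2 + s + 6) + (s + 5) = -3*s^4 - 2*s^2 + 2*s + 11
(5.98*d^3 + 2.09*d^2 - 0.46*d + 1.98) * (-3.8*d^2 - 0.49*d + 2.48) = -22.724*d^5 - 10.8722*d^4 + 15.5543*d^3 - 2.1154*d^2 - 2.111*d + 4.9104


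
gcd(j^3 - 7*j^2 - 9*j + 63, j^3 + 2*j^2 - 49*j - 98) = j - 7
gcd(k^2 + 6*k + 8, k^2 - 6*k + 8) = 1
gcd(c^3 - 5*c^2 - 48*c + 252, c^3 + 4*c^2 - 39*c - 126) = c^2 + c - 42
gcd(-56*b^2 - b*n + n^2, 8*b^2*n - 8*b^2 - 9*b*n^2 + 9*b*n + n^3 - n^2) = 8*b - n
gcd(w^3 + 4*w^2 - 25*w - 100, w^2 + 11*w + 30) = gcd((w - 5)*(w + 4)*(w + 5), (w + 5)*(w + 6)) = w + 5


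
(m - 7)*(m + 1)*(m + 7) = m^3 + m^2 - 49*m - 49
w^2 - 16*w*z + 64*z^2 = (w - 8*z)^2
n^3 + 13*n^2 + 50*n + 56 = (n + 2)*(n + 4)*(n + 7)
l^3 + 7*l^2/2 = l^2*(l + 7/2)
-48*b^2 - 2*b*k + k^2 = (-8*b + k)*(6*b + k)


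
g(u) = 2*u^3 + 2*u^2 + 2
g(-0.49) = 2.24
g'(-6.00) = 192.00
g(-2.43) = -14.89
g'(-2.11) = 18.27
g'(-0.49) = -0.52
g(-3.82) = -80.30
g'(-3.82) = 72.27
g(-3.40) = -53.49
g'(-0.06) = -0.22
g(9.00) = 1622.00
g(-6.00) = -358.00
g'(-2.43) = 25.71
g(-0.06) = 2.01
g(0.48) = 2.68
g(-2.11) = -7.88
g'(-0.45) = -0.58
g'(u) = 6*u^2 + 4*u = 2*u*(3*u + 2)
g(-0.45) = 2.22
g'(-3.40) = 55.76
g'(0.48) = 3.30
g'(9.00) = 522.00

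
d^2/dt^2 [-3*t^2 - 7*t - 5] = -6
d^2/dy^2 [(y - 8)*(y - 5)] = 2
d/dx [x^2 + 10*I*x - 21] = 2*x + 10*I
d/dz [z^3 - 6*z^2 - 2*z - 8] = 3*z^2 - 12*z - 2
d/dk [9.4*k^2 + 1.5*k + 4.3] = 18.8*k + 1.5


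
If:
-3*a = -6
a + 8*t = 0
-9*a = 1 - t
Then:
No Solution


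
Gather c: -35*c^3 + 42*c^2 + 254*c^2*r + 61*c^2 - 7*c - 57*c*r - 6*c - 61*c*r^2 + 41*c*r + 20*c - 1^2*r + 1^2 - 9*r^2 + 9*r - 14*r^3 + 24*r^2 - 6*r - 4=-35*c^3 + c^2*(254*r + 103) + c*(-61*r^2 - 16*r + 7) - 14*r^3 + 15*r^2 + 2*r - 3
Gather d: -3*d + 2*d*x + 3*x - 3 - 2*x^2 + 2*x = d*(2*x - 3) - 2*x^2 + 5*x - 3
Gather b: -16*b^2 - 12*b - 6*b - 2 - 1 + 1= -16*b^2 - 18*b - 2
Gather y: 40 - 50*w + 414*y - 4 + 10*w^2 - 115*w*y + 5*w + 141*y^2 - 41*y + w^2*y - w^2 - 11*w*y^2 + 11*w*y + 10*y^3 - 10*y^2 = 9*w^2 - 45*w + 10*y^3 + y^2*(131 - 11*w) + y*(w^2 - 104*w + 373) + 36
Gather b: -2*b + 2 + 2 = 4 - 2*b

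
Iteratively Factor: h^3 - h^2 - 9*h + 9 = (h - 1)*(h^2 - 9) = (h - 1)*(h + 3)*(h - 3)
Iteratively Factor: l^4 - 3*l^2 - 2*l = (l + 1)*(l^3 - l^2 - 2*l) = (l + 1)^2*(l^2 - 2*l) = (l - 2)*(l + 1)^2*(l)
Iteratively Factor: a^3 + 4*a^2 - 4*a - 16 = (a + 4)*(a^2 - 4) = (a + 2)*(a + 4)*(a - 2)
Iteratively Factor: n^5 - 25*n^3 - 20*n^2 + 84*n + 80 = (n - 5)*(n^4 + 5*n^3 - 20*n - 16) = (n - 5)*(n + 4)*(n^3 + n^2 - 4*n - 4) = (n - 5)*(n + 2)*(n + 4)*(n^2 - n - 2) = (n - 5)*(n + 1)*(n + 2)*(n + 4)*(n - 2)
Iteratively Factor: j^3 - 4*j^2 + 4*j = (j)*(j^2 - 4*j + 4) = j*(j - 2)*(j - 2)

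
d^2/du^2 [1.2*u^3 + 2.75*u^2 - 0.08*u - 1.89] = 7.2*u + 5.5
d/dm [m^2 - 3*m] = 2*m - 3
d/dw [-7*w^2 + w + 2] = 1 - 14*w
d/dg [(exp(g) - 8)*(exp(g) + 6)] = 2*(exp(g) - 1)*exp(g)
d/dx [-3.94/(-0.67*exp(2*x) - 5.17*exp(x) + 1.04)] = (-5.2796*exp(x) - 20.3698)*exp(x)/(0.67*exp(2*x) + 5.17*exp(x) - 1.04)^2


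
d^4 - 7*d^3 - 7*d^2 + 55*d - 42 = (d - 7)*(d - 2)*(d - 1)*(d + 3)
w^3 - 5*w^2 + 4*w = w*(w - 4)*(w - 1)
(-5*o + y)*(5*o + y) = -25*o^2 + y^2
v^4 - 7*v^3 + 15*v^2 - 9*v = v*(v - 3)^2*(v - 1)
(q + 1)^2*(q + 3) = q^3 + 5*q^2 + 7*q + 3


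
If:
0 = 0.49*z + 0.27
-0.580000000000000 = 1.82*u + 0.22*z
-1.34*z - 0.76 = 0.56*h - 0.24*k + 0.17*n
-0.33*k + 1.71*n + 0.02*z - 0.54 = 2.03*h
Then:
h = 0.527232142857143*n - 0.207416180758017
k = 1.93854166666667*n - 0.393835034013605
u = -0.25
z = -0.55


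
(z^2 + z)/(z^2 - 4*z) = (z + 1)/(z - 4)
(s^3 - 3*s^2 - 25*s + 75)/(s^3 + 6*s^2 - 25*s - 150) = (s - 3)/(s + 6)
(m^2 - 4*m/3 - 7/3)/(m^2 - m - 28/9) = 3*(m + 1)/(3*m + 4)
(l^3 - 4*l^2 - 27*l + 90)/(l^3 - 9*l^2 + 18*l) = (l + 5)/l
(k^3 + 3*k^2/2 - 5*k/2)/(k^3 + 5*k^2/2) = (k - 1)/k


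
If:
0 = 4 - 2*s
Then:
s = 2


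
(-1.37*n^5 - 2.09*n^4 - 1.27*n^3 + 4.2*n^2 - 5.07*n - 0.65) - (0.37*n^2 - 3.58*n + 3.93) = -1.37*n^5 - 2.09*n^4 - 1.27*n^3 + 3.83*n^2 - 1.49*n - 4.58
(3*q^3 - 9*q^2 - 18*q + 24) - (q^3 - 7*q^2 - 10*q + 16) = 2*q^3 - 2*q^2 - 8*q + 8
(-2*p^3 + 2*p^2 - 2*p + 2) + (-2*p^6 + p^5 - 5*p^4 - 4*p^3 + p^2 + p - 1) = -2*p^6 + p^5 - 5*p^4 - 6*p^3 + 3*p^2 - p + 1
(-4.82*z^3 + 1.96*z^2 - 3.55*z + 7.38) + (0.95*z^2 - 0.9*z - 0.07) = -4.82*z^3 + 2.91*z^2 - 4.45*z + 7.31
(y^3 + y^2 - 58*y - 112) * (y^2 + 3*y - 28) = y^5 + 4*y^4 - 83*y^3 - 314*y^2 + 1288*y + 3136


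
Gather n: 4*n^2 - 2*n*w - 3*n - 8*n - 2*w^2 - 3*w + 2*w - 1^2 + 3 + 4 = 4*n^2 + n*(-2*w - 11) - 2*w^2 - w + 6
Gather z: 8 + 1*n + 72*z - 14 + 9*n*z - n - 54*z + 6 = z*(9*n + 18)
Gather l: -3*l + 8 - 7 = 1 - 3*l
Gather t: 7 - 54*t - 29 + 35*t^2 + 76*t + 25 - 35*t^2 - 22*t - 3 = 0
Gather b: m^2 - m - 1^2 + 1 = m^2 - m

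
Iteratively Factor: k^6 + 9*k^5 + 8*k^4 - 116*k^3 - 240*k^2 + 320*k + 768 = (k + 4)*(k^5 + 5*k^4 - 12*k^3 - 68*k^2 + 32*k + 192) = (k + 4)^2*(k^4 + k^3 - 16*k^2 - 4*k + 48) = (k + 2)*(k + 4)^2*(k^3 - k^2 - 14*k + 24) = (k + 2)*(k + 4)^3*(k^2 - 5*k + 6) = (k - 3)*(k + 2)*(k + 4)^3*(k - 2)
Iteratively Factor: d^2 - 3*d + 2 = (d - 2)*(d - 1)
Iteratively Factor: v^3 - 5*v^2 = (v - 5)*(v^2) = v*(v - 5)*(v)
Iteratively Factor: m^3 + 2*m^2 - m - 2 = (m + 2)*(m^2 - 1) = (m - 1)*(m + 2)*(m + 1)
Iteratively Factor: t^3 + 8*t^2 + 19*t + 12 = (t + 1)*(t^2 + 7*t + 12) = (t + 1)*(t + 4)*(t + 3)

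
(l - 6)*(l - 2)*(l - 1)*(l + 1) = l^4 - 8*l^3 + 11*l^2 + 8*l - 12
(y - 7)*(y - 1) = y^2 - 8*y + 7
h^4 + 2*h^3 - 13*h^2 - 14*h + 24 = (h - 3)*(h - 1)*(h + 2)*(h + 4)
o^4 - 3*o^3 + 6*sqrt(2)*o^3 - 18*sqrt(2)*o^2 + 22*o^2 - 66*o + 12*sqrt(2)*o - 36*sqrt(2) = (o - 3)*(o + sqrt(2))*(o + 2*sqrt(2))*(o + 3*sqrt(2))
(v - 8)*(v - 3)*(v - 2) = v^3 - 13*v^2 + 46*v - 48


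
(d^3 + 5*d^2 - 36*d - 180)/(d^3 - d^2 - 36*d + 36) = (d + 5)/(d - 1)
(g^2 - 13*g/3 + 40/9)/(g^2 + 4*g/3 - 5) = (g - 8/3)/(g + 3)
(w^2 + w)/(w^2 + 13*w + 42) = w*(w + 1)/(w^2 + 13*w + 42)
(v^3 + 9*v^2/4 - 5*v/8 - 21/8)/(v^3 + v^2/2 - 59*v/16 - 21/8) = 2*(2*v^2 + v - 3)/(4*v^2 - 5*v - 6)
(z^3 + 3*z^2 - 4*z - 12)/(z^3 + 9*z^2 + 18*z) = (z^2 - 4)/(z*(z + 6))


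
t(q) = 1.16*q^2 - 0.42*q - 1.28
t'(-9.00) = -21.30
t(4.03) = 15.87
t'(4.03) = 8.93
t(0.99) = -0.56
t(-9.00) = 96.46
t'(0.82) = 1.48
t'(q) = 2.32*q - 0.42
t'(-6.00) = -14.34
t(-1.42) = 1.66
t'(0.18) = -0.00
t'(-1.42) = -3.71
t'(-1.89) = -4.80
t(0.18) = -1.32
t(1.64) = 1.15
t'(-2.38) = -5.94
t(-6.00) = 43.00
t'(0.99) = 1.88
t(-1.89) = 3.66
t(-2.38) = 6.29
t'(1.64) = 3.38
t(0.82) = -0.84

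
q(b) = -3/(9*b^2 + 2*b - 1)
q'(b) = -3*(-18*b - 2)/(9*b^2 + 2*b - 1)^2 = 6*(9*b + 1)/(9*b^2 + 2*b - 1)^2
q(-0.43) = 15.31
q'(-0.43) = -448.71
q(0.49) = -1.40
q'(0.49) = 7.08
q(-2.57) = -0.06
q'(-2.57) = -0.05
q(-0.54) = -5.51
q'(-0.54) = -78.15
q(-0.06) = 2.76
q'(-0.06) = 2.33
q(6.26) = -0.01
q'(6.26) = 0.00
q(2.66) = -0.04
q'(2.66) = 0.03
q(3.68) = -0.02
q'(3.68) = 0.01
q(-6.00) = -0.00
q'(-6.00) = 0.00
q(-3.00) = -0.04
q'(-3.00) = -0.03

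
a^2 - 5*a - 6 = (a - 6)*(a + 1)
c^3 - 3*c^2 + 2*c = c*(c - 2)*(c - 1)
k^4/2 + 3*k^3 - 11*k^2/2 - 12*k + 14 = (k/2 + 1)*(k - 2)*(k - 1)*(k + 7)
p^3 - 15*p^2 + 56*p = p*(p - 8)*(p - 7)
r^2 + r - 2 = (r - 1)*(r + 2)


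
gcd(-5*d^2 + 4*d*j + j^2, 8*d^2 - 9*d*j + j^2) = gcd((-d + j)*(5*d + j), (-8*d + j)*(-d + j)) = d - j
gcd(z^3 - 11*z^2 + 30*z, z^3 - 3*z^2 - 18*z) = z^2 - 6*z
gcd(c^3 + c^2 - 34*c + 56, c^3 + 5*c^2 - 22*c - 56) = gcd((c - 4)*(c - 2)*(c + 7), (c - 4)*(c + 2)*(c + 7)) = c^2 + 3*c - 28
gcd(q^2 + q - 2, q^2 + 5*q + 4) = 1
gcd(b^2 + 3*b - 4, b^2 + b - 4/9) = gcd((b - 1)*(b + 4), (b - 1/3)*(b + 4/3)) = 1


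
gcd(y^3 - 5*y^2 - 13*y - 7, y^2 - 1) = y + 1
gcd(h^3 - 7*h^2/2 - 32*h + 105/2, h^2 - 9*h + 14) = h - 7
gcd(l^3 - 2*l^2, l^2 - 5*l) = l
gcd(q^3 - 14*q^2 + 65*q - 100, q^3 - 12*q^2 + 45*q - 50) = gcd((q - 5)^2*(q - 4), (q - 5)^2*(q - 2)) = q^2 - 10*q + 25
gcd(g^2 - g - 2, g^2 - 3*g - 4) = g + 1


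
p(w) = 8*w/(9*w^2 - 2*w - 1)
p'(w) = 8*w*(2 - 18*w)/(9*w^2 - 2*w - 1)^2 + 8/(9*w^2 - 2*w - 1) = 8*(-9*w^2 - 1)/(81*w^4 - 36*w^3 - 14*w^2 + 4*w + 1)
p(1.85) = 0.57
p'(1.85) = -0.37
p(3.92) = 0.24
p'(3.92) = -0.07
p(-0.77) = -1.05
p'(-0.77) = -1.47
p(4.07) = 0.23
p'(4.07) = -0.06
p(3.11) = 0.31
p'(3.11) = -0.11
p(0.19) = -1.44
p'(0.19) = -9.52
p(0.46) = -235.90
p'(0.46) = -95476.66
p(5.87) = 0.16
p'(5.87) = -0.03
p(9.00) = 0.10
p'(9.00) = -0.01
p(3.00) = 0.32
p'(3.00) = -0.12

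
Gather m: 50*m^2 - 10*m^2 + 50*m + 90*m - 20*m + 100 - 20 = 40*m^2 + 120*m + 80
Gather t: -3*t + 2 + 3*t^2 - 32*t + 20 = 3*t^2 - 35*t + 22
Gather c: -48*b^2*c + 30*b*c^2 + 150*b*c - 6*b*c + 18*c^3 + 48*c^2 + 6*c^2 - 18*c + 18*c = 18*c^3 + c^2*(30*b + 54) + c*(-48*b^2 + 144*b)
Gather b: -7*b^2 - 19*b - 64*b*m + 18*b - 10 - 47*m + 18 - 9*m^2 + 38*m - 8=-7*b^2 + b*(-64*m - 1) - 9*m^2 - 9*m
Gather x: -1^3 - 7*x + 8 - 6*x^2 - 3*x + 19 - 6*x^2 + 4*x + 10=-12*x^2 - 6*x + 36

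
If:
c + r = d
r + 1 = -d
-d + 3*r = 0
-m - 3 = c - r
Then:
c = -1/2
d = -3/4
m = -11/4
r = -1/4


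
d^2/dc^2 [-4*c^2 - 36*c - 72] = -8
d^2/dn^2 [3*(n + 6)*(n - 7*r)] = 6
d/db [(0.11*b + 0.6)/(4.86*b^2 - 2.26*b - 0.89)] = (-0.5346*b^2 - 5.832*b + 1.2581)/(23.6196*b^4 - 21.9672*b^3 - 3.5432*b^2 + 4.0228*b + 0.7921)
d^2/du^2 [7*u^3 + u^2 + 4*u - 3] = 42*u + 2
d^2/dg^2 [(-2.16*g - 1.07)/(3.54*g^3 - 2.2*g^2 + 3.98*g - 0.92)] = (-162.409536*g^5 - 59.973264*g^4 + 173.287104*g^3 - 205.94172*g^2 + 61.535904*g - 45.385208)/(44.361864*g^9 - 82.70856*g^8 + 201.028104*g^7 - 231.212656*g^6 + 269.004408*g^5 - 195.677424*g^4 + 120.36668*g^3 - 49.305744*g^2 + 10.106016*g - 0.778688)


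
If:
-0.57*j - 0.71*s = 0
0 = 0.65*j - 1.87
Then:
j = 2.88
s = -2.31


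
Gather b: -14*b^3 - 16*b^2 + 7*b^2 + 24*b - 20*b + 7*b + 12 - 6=-14*b^3 - 9*b^2 + 11*b + 6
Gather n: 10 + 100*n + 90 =100*n + 100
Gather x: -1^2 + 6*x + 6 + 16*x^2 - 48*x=16*x^2 - 42*x + 5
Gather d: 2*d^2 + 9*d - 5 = 2*d^2 + 9*d - 5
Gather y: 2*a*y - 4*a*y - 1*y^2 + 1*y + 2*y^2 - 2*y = y^2 + y*(-2*a - 1)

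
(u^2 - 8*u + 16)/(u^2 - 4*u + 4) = (u^2 - 8*u + 16)/(u^2 - 4*u + 4)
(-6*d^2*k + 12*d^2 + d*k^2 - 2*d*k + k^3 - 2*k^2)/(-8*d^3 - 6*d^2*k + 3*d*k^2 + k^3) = (3*d*k - 6*d + k^2 - 2*k)/(4*d^2 + 5*d*k + k^2)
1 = 1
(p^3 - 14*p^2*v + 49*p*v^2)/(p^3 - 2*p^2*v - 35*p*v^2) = (p - 7*v)/(p + 5*v)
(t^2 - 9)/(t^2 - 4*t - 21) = (t - 3)/(t - 7)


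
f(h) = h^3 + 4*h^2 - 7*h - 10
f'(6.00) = 149.00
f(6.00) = 308.00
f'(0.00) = -7.00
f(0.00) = -10.00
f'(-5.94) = 51.33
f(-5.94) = -36.87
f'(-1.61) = -12.10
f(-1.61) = 7.47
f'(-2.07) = -10.71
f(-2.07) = 12.76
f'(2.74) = 37.44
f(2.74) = 21.42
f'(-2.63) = -7.29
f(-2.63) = 17.89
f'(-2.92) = -4.78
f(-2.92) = 19.65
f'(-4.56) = 18.90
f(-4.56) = 10.28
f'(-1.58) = -12.15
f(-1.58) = 7.10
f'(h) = 3*h^2 + 8*h - 7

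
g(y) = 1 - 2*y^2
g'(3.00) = -12.00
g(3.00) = -17.00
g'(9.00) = -36.00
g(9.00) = -161.00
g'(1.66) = -6.64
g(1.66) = -4.51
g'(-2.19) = 8.76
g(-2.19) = -8.59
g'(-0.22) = 0.88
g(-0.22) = 0.90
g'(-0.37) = 1.48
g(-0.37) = 0.73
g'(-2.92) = 11.68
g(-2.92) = -16.05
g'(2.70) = -10.80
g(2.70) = -13.58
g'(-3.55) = 14.20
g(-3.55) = -24.20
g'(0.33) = -1.32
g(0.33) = 0.78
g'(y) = -4*y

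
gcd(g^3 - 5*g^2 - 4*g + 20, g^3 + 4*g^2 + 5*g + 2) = g + 2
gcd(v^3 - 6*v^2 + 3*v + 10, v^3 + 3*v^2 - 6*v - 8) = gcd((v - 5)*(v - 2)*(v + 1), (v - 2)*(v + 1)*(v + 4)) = v^2 - v - 2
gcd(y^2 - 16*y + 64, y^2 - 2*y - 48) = y - 8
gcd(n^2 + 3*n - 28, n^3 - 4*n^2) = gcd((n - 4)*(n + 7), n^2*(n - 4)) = n - 4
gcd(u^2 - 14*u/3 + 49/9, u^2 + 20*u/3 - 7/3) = 1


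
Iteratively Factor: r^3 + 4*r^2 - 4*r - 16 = (r - 2)*(r^2 + 6*r + 8) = (r - 2)*(r + 4)*(r + 2)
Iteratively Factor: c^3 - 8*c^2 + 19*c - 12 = (c - 4)*(c^2 - 4*c + 3) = (c - 4)*(c - 1)*(c - 3)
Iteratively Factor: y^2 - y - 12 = (y + 3)*(y - 4)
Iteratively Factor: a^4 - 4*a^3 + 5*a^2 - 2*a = (a - 1)*(a^3 - 3*a^2 + 2*a) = (a - 1)^2*(a^2 - 2*a) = a*(a - 1)^2*(a - 2)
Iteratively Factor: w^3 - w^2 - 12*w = (w + 3)*(w^2 - 4*w) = w*(w + 3)*(w - 4)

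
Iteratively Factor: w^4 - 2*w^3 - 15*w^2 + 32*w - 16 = (w + 4)*(w^3 - 6*w^2 + 9*w - 4) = (w - 4)*(w + 4)*(w^2 - 2*w + 1) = (w - 4)*(w - 1)*(w + 4)*(w - 1)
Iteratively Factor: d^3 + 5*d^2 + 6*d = (d)*(d^2 + 5*d + 6) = d*(d + 3)*(d + 2)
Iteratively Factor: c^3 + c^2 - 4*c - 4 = (c + 1)*(c^2 - 4) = (c - 2)*(c + 1)*(c + 2)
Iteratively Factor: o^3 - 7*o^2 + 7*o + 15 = (o + 1)*(o^2 - 8*o + 15) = (o - 5)*(o + 1)*(o - 3)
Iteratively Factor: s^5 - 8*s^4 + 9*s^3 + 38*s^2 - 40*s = (s)*(s^4 - 8*s^3 + 9*s^2 + 38*s - 40) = s*(s - 1)*(s^3 - 7*s^2 + 2*s + 40) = s*(s - 5)*(s - 1)*(s^2 - 2*s - 8) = s*(s - 5)*(s - 4)*(s - 1)*(s + 2)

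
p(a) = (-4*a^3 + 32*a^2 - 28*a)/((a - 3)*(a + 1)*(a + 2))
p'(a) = (-12*a^2 + 64*a - 28)/((a - 3)*(a + 1)*(a + 2)) - (-4*a^3 + 32*a^2 - 28*a)/((a - 3)*(a + 1)*(a + 2)^2) - (-4*a^3 + 32*a^2 - 28*a)/((a - 3)*(a + 1)^2*(a + 2)) - (-4*a^3 + 32*a^2 - 28*a)/((a - 3)^2*(a + 1)*(a + 2)) = 8*(-4*a^4 + 14*a^3 - 19*a^2 - 48*a + 21)/(a^6 - 14*a^4 - 12*a^3 + 49*a^2 + 84*a + 36)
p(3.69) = 7.14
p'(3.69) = -10.69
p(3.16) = 30.53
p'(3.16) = -188.20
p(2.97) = -159.34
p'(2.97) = -5334.07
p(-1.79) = 220.97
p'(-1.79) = -954.16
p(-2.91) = -43.91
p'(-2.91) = -47.92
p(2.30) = -5.66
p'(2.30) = -10.66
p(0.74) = 0.45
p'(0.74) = -1.41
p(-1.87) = 345.71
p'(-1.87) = -2535.28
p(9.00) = -0.87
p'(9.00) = -0.33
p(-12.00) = -7.19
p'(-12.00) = -0.32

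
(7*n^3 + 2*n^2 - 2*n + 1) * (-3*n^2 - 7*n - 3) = -21*n^5 - 55*n^4 - 29*n^3 + 5*n^2 - n - 3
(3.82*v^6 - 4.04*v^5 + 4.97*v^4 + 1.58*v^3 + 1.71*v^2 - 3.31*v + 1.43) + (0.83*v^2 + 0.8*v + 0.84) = 3.82*v^6 - 4.04*v^5 + 4.97*v^4 + 1.58*v^3 + 2.54*v^2 - 2.51*v + 2.27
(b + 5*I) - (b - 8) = 8 + 5*I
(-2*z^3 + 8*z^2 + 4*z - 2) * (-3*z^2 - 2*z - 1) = 6*z^5 - 20*z^4 - 26*z^3 - 10*z^2 + 2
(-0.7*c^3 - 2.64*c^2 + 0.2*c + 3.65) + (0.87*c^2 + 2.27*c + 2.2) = -0.7*c^3 - 1.77*c^2 + 2.47*c + 5.85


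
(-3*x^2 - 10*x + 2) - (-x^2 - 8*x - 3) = -2*x^2 - 2*x + 5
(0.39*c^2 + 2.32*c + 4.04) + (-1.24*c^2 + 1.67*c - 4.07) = -0.85*c^2 + 3.99*c - 0.0300000000000002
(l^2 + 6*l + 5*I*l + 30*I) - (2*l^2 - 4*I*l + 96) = -l^2 + 6*l + 9*I*l - 96 + 30*I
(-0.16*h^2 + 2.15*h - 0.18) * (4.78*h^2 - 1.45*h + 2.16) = -0.7648*h^4 + 10.509*h^3 - 4.3235*h^2 + 4.905*h - 0.3888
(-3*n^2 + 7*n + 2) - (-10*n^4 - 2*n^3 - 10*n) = 10*n^4 + 2*n^3 - 3*n^2 + 17*n + 2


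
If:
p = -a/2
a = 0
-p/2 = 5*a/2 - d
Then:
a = 0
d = 0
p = 0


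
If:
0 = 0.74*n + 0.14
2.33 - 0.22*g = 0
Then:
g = 10.59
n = -0.19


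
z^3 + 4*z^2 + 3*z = z*(z + 1)*(z + 3)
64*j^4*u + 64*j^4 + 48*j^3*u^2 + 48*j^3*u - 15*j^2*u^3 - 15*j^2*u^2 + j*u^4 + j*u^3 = (-8*j + u)^2*(j + u)*(j*u + j)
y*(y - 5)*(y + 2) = y^3 - 3*y^2 - 10*y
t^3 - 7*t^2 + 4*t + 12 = (t - 6)*(t - 2)*(t + 1)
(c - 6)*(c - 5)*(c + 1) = c^3 - 10*c^2 + 19*c + 30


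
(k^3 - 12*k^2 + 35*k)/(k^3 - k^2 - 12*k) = (-k^2 + 12*k - 35)/(-k^2 + k + 12)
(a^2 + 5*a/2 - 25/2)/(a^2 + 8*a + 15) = (a - 5/2)/(a + 3)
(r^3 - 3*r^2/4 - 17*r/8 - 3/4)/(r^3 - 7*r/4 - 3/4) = (4*r^2 - 5*r - 6)/(2*(2*r^2 - r - 3))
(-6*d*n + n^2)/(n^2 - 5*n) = (-6*d + n)/(n - 5)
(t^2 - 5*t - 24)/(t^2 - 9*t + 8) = (t + 3)/(t - 1)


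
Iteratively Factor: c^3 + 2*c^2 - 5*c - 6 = (c - 2)*(c^2 + 4*c + 3) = (c - 2)*(c + 1)*(c + 3)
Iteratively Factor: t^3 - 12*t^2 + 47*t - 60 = (t - 4)*(t^2 - 8*t + 15) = (t - 4)*(t - 3)*(t - 5)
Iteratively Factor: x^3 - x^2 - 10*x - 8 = (x + 2)*(x^2 - 3*x - 4) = (x - 4)*(x + 2)*(x + 1)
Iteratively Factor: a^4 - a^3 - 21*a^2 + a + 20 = (a + 1)*(a^3 - 2*a^2 - 19*a + 20) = (a + 1)*(a + 4)*(a^2 - 6*a + 5) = (a - 5)*(a + 1)*(a + 4)*(a - 1)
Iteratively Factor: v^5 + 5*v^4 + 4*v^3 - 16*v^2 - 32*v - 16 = (v - 2)*(v^4 + 7*v^3 + 18*v^2 + 20*v + 8) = (v - 2)*(v + 2)*(v^3 + 5*v^2 + 8*v + 4) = (v - 2)*(v + 2)^2*(v^2 + 3*v + 2) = (v - 2)*(v + 1)*(v + 2)^2*(v + 2)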